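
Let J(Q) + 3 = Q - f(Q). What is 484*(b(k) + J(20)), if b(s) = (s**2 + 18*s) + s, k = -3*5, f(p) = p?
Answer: -30492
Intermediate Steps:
k = -15
J(Q) = -3 (J(Q) = -3 + (Q - Q) = -3 + 0 = -3)
b(s) = s**2 + 19*s
484*(b(k) + J(20)) = 484*(-15*(19 - 15) - 3) = 484*(-15*4 - 3) = 484*(-60 - 3) = 484*(-63) = -30492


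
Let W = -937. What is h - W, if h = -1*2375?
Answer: -1438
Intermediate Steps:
h = -2375
h - W = -2375 - 1*(-937) = -2375 + 937 = -1438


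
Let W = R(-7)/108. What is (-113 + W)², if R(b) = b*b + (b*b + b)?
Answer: 146724769/11664 ≈ 12579.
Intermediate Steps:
R(b) = b + 2*b² (R(b) = b² + (b² + b) = b² + (b + b²) = b + 2*b²)
W = 91/108 (W = -7*(1 + 2*(-7))/108 = -7*(1 - 14)*(1/108) = -7*(-13)*(1/108) = 91*(1/108) = 91/108 ≈ 0.84259)
(-113 + W)² = (-113 + 91/108)² = (-12113/108)² = 146724769/11664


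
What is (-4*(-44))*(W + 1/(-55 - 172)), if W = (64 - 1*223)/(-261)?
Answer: 2102144/19749 ≈ 106.44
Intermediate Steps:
W = 53/87 (W = (64 - 223)*(-1/261) = -159*(-1/261) = 53/87 ≈ 0.60920)
(-4*(-44))*(W + 1/(-55 - 172)) = (-4*(-44))*(53/87 + 1/(-55 - 172)) = 176*(53/87 + 1/(-227)) = 176*(53/87 - 1/227) = 176*(11944/19749) = 2102144/19749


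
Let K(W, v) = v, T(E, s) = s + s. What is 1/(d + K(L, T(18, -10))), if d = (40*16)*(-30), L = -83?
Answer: -1/19220 ≈ -5.2029e-5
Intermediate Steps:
T(E, s) = 2*s
d = -19200 (d = 640*(-30) = -19200)
1/(d + K(L, T(18, -10))) = 1/(-19200 + 2*(-10)) = 1/(-19200 - 20) = 1/(-19220) = -1/19220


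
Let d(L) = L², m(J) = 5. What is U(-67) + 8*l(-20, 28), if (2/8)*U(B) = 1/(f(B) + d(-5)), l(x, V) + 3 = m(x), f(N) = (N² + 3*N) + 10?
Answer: 69172/4323 ≈ 16.001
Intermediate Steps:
f(N) = 10 + N² + 3*N
l(x, V) = 2 (l(x, V) = -3 + 5 = 2)
U(B) = 4/(35 + B² + 3*B) (U(B) = 4/((10 + B² + 3*B) + (-5)²) = 4/((10 + B² + 3*B) + 25) = 4/(35 + B² + 3*B))
U(-67) + 8*l(-20, 28) = 4/(35 + (-67)² + 3*(-67)) + 8*2 = 4/(35 + 4489 - 201) + 16 = 4/4323 + 16 = 69172/4323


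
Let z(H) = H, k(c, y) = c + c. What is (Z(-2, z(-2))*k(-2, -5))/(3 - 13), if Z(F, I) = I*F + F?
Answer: ⅘ ≈ 0.80000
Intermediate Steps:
k(c, y) = 2*c
Z(F, I) = F + F*I (Z(F, I) = F*I + F = F + F*I)
(Z(-2, z(-2))*k(-2, -5))/(3 - 13) = ((-2*(1 - 2))*(2*(-2)))/(3 - 13) = (-2*(-1)*(-4))/(-10) = (2*(-4))*(-⅒) = -8*(-⅒) = ⅘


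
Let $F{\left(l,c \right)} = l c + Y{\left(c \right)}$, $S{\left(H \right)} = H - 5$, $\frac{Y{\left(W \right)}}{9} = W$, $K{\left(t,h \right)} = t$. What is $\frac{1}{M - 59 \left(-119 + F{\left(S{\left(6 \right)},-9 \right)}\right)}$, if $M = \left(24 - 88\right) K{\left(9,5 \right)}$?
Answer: $\frac{1}{11755} \approx 8.507 \cdot 10^{-5}$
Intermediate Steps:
$Y{\left(W \right)} = 9 W$
$S{\left(H \right)} = -5 + H$
$M = -576$ ($M = \left(24 - 88\right) 9 = \left(-64\right) 9 = -576$)
$F{\left(l,c \right)} = 9 c + c l$ ($F{\left(l,c \right)} = l c + 9 c = c l + 9 c = 9 c + c l$)
$\frac{1}{M - 59 \left(-119 + F{\left(S{\left(6 \right)},-9 \right)}\right)} = \frac{1}{-576 - 59 \left(-119 - 9 \left(9 + \left(-5 + 6\right)\right)\right)} = \frac{1}{-576 - 59 \left(-119 - 9 \left(9 + 1\right)\right)} = \frac{1}{-576 - 59 \left(-119 - 90\right)} = \frac{1}{-576 - -12331} = \frac{1}{-576 + 12331} = \frac{1}{11755}$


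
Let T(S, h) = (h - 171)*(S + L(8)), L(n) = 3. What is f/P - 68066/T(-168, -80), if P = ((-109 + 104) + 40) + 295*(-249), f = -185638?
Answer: 53815841/60813786 ≈ 0.88493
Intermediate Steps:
P = -73420 (P = (-5 + 40) - 73455 = 35 - 73455 = -73420)
T(S, h) = (-171 + h)*(3 + S) (T(S, h) = (h - 171)*(S + 3) = (-171 + h)*(3 + S))
f/P - 68066/T(-168, -80) = -185638/(-73420) - 68066/(-513 - 171*(-168) + 3*(-80) - 168*(-80)) = -185638*(-1/73420) - 68066/(-513 + 28728 - 240 + 13440) = 92819/36710 - 68066/41415 = 53815841/60813786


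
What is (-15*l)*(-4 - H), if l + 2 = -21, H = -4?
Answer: 0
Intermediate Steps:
l = -23 (l = -2 - 21 = -23)
(-15*l)*(-4 - H) = (-15*(-23))*(-4 - 1*(-4)) = 345*(-4 + 4) = 345*0 = 0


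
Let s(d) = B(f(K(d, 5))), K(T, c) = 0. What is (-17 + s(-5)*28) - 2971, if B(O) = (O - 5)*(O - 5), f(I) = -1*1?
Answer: -1980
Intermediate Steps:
f(I) = -1
B(O) = (-5 + O)² (B(O) = (-5 + O)*(-5 + O) = (-5 + O)²)
s(d) = 36 (s(d) = (-5 - 1)² = (-6)² = 36)
(-17 + s(-5)*28) - 2971 = (-17 + 36*28) - 2971 = (-17 + 1008) - 2971 = 991 - 2971 = -1980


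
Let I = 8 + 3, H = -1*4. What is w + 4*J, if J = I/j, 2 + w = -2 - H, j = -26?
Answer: -22/13 ≈ -1.6923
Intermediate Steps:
H = -4
I = 11
w = 0 (w = -2 + (-2 - 1*(-4)) = -2 + (-2 + 4) = -2 + 2 = 0)
J = -11/26 (J = 11/(-26) = 11*(-1/26) = -11/26 ≈ -0.42308)
w + 4*J = 0 + 4*(-11/26) = 0 - 22/13 = -22/13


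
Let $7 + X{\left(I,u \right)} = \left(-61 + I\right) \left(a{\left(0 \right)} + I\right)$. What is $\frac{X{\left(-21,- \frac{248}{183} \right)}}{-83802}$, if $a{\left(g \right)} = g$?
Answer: $- \frac{1715}{83802} \approx -0.020465$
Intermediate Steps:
$X{\left(I,u \right)} = -7 + I \left(-61 + I\right)$ ($X{\left(I,u \right)} = -7 + \left(-61 + I\right) \left(0 + I\right) = -7 + \left(-61 + I\right) I = -7 + I \left(-61 + I\right)$)
$\frac{X{\left(-21,- \frac{248}{183} \right)}}{-83802} = \frac{-7 + \left(-21\right)^{2} - -1281}{-83802} = \left(-7 + 441 + 1281\right) \left(- \frac{1}{83802}\right) = 1715 \left(- \frac{1}{83802}\right) = - \frac{1715}{83802}$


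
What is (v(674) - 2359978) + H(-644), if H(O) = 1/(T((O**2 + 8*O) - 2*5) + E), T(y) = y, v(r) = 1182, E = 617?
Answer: -967556890035/410191 ≈ -2.3588e+6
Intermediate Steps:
H(O) = 1/(607 + O**2 + 8*O) (H(O) = 1/(((O**2 + 8*O) - 2*5) + 617) = 1/(((O**2 + 8*O) - 10) + 617) = 1/((-10 + O**2 + 8*O) + 617) = 1/(607 + O**2 + 8*O))
(v(674) - 2359978) + H(-644) = (1182 - 2359978) + 1/(607 + (-644)**2 + 8*(-644)) = -2358796 + 1/(607 + 414736 - 5152) = -2358796 + 1/410191 = -967556890035/410191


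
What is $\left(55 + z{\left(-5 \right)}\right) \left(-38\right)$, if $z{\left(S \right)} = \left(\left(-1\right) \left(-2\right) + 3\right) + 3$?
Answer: $-2394$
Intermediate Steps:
$z{\left(S \right)} = 8$ ($z{\left(S \right)} = \left(2 + 3\right) + 3 = 5 + 3 = 8$)
$\left(55 + z{\left(-5 \right)}\right) \left(-38\right) = \left(55 + 8\right) \left(-38\right) = 63 \left(-38\right) = -2394$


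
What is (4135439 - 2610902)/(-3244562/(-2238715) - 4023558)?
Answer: -3413003849955/9007596403408 ≈ -0.37890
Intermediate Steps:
(4135439 - 2610902)/(-3244562/(-2238715) - 4023558) = 1524537/(-3244562*(-1/2238715) - 4023558) = 1524537/(3244562/2238715 - 4023558) = 1524537/(-9007596403408/2238715) = 1524537*(-2238715/9007596403408) = -3413003849955/9007596403408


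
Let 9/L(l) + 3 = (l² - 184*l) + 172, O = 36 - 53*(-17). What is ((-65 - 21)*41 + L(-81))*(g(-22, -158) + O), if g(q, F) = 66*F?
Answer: 723987479225/21634 ≈ 3.3465e+7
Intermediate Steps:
O = 937 (O = 36 + 901 = 937)
L(l) = 9/(169 + l² - 184*l) (L(l) = 9/(-3 + ((l² - 184*l) + 172)) = 9/(-3 + (172 + l² - 184*l)) = 9/(169 + l² - 184*l))
((-65 - 21)*41 + L(-81))*(g(-22, -158) + O) = ((-65 - 21)*41 + 9/(169 + (-81)² - 184*(-81)))*(66*(-158) + 937) = (-86*41 + 9/(169 + 6561 + 14904))*(-10428 + 937) = (-3526 + 9/21634)*(-9491) = -76281475/21634*(-9491) = 723987479225/21634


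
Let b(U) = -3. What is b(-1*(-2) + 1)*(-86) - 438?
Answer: -180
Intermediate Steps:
b(-1*(-2) + 1)*(-86) - 438 = -3*(-86) - 438 = 258 - 438 = -180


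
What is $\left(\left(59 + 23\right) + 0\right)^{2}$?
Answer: $6724$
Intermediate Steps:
$\left(\left(59 + 23\right) + 0\right)^{2} = \left(82 + 0\right)^{2} = 82^{2} = 6724$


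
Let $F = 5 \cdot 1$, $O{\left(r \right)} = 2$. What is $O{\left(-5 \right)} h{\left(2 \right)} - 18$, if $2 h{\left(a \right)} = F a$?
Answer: $-8$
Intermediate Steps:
$F = 5$
$h{\left(a \right)} = \frac{5 a}{2}$
$O{\left(-5 \right)} h{\left(2 \right)} - 18 = 2 \cdot \frac{5}{2} \cdot 2 - 18 = 2 \cdot 5 - 18 = 10 - 18 = -8$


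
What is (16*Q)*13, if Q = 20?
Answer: 4160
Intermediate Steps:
(16*Q)*13 = (16*20)*13 = 320*13 = 4160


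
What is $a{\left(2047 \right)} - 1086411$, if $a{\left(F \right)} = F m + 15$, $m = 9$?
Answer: $-1067973$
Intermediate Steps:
$a{\left(F \right)} = 15 + 9 F$ ($a{\left(F \right)} = F 9 + 15 = 9 F + 15 = 15 + 9 F$)
$a{\left(2047 \right)} - 1086411 = \left(15 + 9 \cdot 2047\right) - 1086411 = \left(15 + 18423\right) - 1086411 = 18438 - 1086411 = -1067973$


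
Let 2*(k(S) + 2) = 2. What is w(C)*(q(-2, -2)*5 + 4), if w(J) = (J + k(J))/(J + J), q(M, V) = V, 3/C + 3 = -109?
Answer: -115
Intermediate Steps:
C = -3/112 (C = 3/(-3 - 109) = 3/(-112) = 3*(-1/112) = -3/112 ≈ -0.026786)
k(S) = -1 (k(S) = -2 + (1/2)*2 = -2 + 1 = -1)
w(J) = (-1 + J)/(2*J) (w(J) = (J - 1)/(J + J) = (-1 + J)/((2*J)) = (-1 + J)*(1/(2*J)) = (-1 + J)/(2*J))
w(C)*(q(-2, -2)*5 + 4) = ((-1 - 3/112)/(2*(-3/112)))*(-2*5 + 4) = ((1/2)*(-112/3)*(-115/112))*(-10 + 4) = (115/6)*(-6) = -115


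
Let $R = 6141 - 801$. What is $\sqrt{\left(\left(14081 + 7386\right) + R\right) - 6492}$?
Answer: $\sqrt{20315} \approx 142.53$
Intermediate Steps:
$R = 5340$
$\sqrt{\left(\left(14081 + 7386\right) + R\right) - 6492} = \sqrt{\left(\left(14081 + 7386\right) + 5340\right) - 6492} = \sqrt{\left(21467 + 5340\right) - 6492} = \sqrt{26807 - 6492} = \sqrt{20315}$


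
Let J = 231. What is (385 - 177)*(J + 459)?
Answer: 143520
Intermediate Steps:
(385 - 177)*(J + 459) = (385 - 177)*(231 + 459) = 208*690 = 143520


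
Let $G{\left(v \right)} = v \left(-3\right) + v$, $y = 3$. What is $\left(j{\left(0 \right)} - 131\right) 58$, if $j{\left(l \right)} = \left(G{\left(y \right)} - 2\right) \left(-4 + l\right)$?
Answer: $-5742$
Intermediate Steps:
$G{\left(v \right)} = - 2 v$ ($G{\left(v \right)} = - 3 v + v = - 2 v$)
$j{\left(l \right)} = 32 - 8 l$ ($j{\left(l \right)} = \left(\left(-2\right) 3 - 2\right) \left(-4 + l\right) = \left(-6 - 2\right) \left(-4 + l\right) = - 8 \left(-4 + l\right) = 32 - 8 l$)
$\left(j{\left(0 \right)} - 131\right) 58 = \left(\left(32 - 0\right) - 131\right) 58 = \left(\left(32 + 0\right) - 131\right) 58 = \left(32 - 131\right) 58 = \left(-99\right) 58 = -5742$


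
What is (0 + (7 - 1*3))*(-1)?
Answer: -4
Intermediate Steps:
(0 + (7 - 1*3))*(-1) = (0 + (7 - 3))*(-1) = (0 + 4)*(-1) = 4*(-1) = -4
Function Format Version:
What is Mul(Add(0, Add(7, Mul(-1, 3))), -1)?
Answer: -4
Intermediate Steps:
Mul(Add(0, Add(7, Mul(-1, 3))), -1) = Mul(Add(0, Add(7, -3)), -1) = Mul(Add(0, 4), -1) = Mul(4, -1) = -4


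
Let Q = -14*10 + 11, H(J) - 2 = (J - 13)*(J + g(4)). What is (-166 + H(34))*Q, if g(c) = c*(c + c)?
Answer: -157638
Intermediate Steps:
g(c) = 2*c² (g(c) = c*(2*c) = 2*c²)
H(J) = 2 + (-13 + J)*(32 + J) (H(J) = 2 + (J - 13)*(J + 2*4²) = 2 + (-13 + J)*(J + 2*16) = 2 + (-13 + J)*(J + 32) = 2 + (-13 + J)*(32 + J))
Q = -129 (Q = -140 + 11 = -129)
(-166 + H(34))*Q = (-166 + (-414 + 34² + 19*34))*(-129) = (-166 + (-414 + 1156 + 646))*(-129) = (-166 + 1388)*(-129) = 1222*(-129) = -157638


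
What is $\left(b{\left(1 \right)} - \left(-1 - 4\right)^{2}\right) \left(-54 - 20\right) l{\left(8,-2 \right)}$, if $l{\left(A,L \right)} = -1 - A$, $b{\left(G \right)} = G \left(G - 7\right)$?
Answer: $-20646$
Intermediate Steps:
$b{\left(G \right)} = G \left(-7 + G\right)$
$\left(b{\left(1 \right)} - \left(-1 - 4\right)^{2}\right) \left(-54 - 20\right) l{\left(8,-2 \right)} = \left(1 \left(-7 + 1\right) - \left(-1 - 4\right)^{2}\right) \left(-54 - 20\right) \left(-1 - 8\right) = \left(1 \left(-6\right) - \left(-5\right)^{2}\right) \left(-54 - 20\right) \left(-1 - 8\right) = \left(-6 - 25\right) \left(-74\right) \left(-9\right) = \left(-31\right) \left(-74\right) \left(-9\right) = 2294 \left(-9\right) = -20646$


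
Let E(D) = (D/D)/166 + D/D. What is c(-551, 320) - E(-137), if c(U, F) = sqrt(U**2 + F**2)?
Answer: -167/166 + sqrt(406001) ≈ 636.18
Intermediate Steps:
E(D) = 167/166 (E(D) = 1*(1/166) + 1 = 1/166 + 1 = 167/166)
c(U, F) = sqrt(F**2 + U**2)
c(-551, 320) - E(-137) = sqrt(320**2 + (-551)**2) - 1*167/166 = sqrt(102400 + 303601) - 167/166 = sqrt(406001) - 167/166 = -167/166 + sqrt(406001)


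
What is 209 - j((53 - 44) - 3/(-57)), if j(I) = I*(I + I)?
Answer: 16281/361 ≈ 45.100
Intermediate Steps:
j(I) = 2*I² (j(I) = I*(2*I) = 2*I²)
209 - j((53 - 44) - 3/(-57)) = 209 - 2*((53 - 44) - 3/(-57))² = 209 - 2*(9 - 3*(-1/57))² = 209 - 2*(9 + 1/19)² = 209 - 2*(172/19)² = 209 - 2*29584/361 = 209 - 1*59168/361 = 209 - 59168/361 = 16281/361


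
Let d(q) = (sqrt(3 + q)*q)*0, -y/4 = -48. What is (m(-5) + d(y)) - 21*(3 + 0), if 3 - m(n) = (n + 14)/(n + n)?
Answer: -591/10 ≈ -59.100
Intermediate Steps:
m(n) = 3 - (14 + n)/(2*n) (m(n) = 3 - (n + 14)/(n + n) = 3 - (14 + n)/(2*n))
y = 192 (y = -4*(-48) = 192)
d(q) = 0 (d(q) = (q*sqrt(3 + q))*0 = 0)
(m(-5) + d(y)) - 21*(3 + 0) = ((5/2 - 7/(-5)) + 0) - 21*(3 + 0) = ((5/2 - 7*(-1/5)) + 0) - 21*3 = ((5/2 + 7/5) + 0) - 63 = (39/10 + 0) - 63 = 39/10 - 63 = -591/10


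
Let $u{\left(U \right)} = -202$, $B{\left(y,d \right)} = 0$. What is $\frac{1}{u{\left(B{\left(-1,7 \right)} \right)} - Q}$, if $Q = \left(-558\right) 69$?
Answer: $\frac{1}{38300} \approx 2.611 \cdot 10^{-5}$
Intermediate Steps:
$Q = -38502$
$\frac{1}{u{\left(B{\left(-1,7 \right)} \right)} - Q} = \frac{1}{-202 - -38502} = \frac{1}{-202 + 38502} = \frac{1}{38300}$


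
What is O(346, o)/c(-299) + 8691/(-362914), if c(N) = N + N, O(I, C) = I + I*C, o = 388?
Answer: -24425622067/108511286 ≈ -225.10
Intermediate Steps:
O(I, C) = I + C*I
c(N) = 2*N
O(346, o)/c(-299) + 8691/(-362914) = (346*(1 + 388))/((2*(-299))) + 8691/(-362914) = (346*389)/(-598) + 8691*(-1/362914) = 134594*(-1/598) - 8691/362914 = -67297/299 - 8691/362914 = -24425622067/108511286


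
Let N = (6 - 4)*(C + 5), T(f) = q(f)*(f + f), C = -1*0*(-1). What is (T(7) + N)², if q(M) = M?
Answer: 11664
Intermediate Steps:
C = 0 (C = 0*(-1) = 0)
T(f) = 2*f² (T(f) = f*(f + f) = f*(2*f) = 2*f²)
N = 10 (N = (6 - 4)*(0 + 5) = 2*5 = 10)
(T(7) + N)² = (2*7² + 10)² = (2*49 + 10)² = (98 + 10)² = 108² = 11664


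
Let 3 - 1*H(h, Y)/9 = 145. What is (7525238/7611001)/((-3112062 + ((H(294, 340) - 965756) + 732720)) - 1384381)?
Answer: -7525238/36005796257757 ≈ -2.0900e-7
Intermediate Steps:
H(h, Y) = -1278 (H(h, Y) = 27 - 9*145 = 27 - 1305 = -1278)
(7525238/7611001)/((-3112062 + ((H(294, 340) - 965756) + 732720)) - 1384381) = (7525238/7611001)/((-3112062 + ((-1278 - 965756) + 732720)) - 1384381) = (7525238*(1/7611001))/((-3112062 + (-967034 + 732720)) - 1384381) = 7525238/(7611001*((-3112062 - 234314) - 1384381)) = 7525238/(7611001*(-3346376 - 1384381)) = (7525238/7611001)/(-4730757) = (7525238/7611001)*(-1/4730757) = -7525238/36005796257757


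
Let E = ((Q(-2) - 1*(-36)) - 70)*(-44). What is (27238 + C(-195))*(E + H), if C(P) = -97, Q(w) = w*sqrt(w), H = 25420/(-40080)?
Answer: 27111262511/668 + 2388408*I*sqrt(2) ≈ 4.0586e+7 + 3.3777e+6*I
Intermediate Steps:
H = -1271/2004 (H = 25420*(-1/40080) = -1271/2004 ≈ -0.63423)
Q(w) = w**(3/2)
E = 1496 + 88*I*sqrt(2) (E = (((-2)**(3/2) - 1*(-36)) - 70)*(-44) = ((-2*I*sqrt(2) + 36) - 70)*(-44) = ((36 - 2*I*sqrt(2)) - 70)*(-44) = (-34 - 2*I*sqrt(2))*(-44) = 1496 + 88*I*sqrt(2) ≈ 1496.0 + 124.45*I)
(27238 + C(-195))*(E + H) = (27238 - 97)*((1496 + 88*I*sqrt(2)) - 1271/2004) = 27141*(2996713/2004 + 88*I*sqrt(2)) = 27111262511/668 + 2388408*I*sqrt(2)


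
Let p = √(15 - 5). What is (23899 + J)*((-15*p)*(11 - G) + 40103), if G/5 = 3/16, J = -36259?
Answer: -495673080 + 3731175*√10/2 ≈ -4.8977e+8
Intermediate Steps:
G = 15/16 (G = 5*(3/16) = 15/16 ≈ 0.93750)
p = √10 ≈ 3.1623
(23899 + J)*((-15*p)*(11 - G) + 40103) = (23899 - 36259)*((-15*√10)*(11 - 1*15/16) + 40103) = -12360*((-15*√10)*(11 - 15/16) + 40103) = -12360*(-15*√10*(161/16) + 40103) = -12360*(-2415*√10/16 + 40103) = -12360*(40103 - 2415*√10/16) = -495673080 + 3731175*√10/2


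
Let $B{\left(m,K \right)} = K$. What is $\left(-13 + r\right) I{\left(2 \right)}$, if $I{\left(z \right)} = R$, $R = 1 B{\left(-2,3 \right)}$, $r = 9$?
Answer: $-12$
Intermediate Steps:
$R = 3$ ($R = 1 \cdot 3 = 3$)
$I{\left(z \right)} = 3$
$\left(-13 + r\right) I{\left(2 \right)} = \left(-13 + 9\right) 3 = \left(-4\right) 3 = -12$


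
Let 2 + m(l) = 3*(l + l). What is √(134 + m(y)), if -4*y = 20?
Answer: √102 ≈ 10.100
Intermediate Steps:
y = -5 (y = -¼*20 = -5)
m(l) = -2 + 6*l (m(l) = -2 + 3*(l + l) = -2 + 3*(2*l) = -2 + 6*l)
√(134 + m(y)) = √(134 + (-2 + 6*(-5))) = √(134 + (-2 - 30)) = √(134 - 32) = √102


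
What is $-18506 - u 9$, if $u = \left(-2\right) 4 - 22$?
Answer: $-18236$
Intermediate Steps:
$u = -30$ ($u = -8 - 22 = -30$)
$-18506 - u 9 = -18506 - \left(-30\right) 9 = -18506 - -270 = -18506 + 270 = -18236$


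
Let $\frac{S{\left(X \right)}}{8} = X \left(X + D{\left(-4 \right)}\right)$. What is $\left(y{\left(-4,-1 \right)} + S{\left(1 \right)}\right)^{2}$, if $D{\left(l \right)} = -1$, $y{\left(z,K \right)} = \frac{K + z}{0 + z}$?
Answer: $\frac{25}{16} \approx 1.5625$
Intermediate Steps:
$y{\left(z,K \right)} = \frac{K + z}{z}$
$S{\left(X \right)} = 8 X \left(-1 + X\right)$ ($S{\left(X \right)} = 8 X \left(X - 1\right) = 8 X \left(-1 + X\right)$)
$\left(y{\left(-4,-1 \right)} + S{\left(1 \right)}\right)^{2} = \left(\frac{-1 - 4}{-4} + 8 \cdot 1 \left(-1 + 1\right)\right)^{2} = \left(\left(- \frac{1}{4}\right) \left(-5\right) + 8 \cdot 1 \cdot 0\right)^{2} = \left(\frac{5}{4} + 0\right)^{2} = \left(\frac{5}{4}\right)^{2} = \frac{25}{16}$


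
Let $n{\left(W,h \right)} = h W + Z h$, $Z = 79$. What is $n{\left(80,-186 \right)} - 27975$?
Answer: $-57549$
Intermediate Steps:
$n{\left(W,h \right)} = 79 h + W h$ ($n{\left(W,h \right)} = h W + 79 h = W h + 79 h = 79 h + W h$)
$n{\left(80,-186 \right)} - 27975 = - 186 \left(79 + 80\right) - 27975 = \left(-186\right) 159 - 27975 = -29574 - 27975 = -57549$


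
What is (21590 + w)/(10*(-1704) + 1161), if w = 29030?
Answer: -50620/15879 ≈ -3.1879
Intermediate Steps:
(21590 + w)/(10*(-1704) + 1161) = (21590 + 29030)/(10*(-1704) + 1161) = 50620/(-17040 + 1161) = 50620/(-15879) = 50620*(-1/15879) = -50620/15879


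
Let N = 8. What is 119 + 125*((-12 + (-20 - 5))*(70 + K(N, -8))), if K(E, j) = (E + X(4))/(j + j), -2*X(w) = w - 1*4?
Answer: -642637/2 ≈ -3.2132e+5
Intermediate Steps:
X(w) = 2 - w/2 (X(w) = -(w - 1*4)/2 = -(w - 4)/2 = -(-4 + w)/2 = 2 - w/2)
K(E, j) = E/(2*j) (K(E, j) = (E + (2 - 1/2*4))/(j + j) = (E + (2 - 2))/((2*j)) = (E + 0)*(1/(2*j)) = E*(1/(2*j)) = E/(2*j))
119 + 125*((-12 + (-20 - 5))*(70 + K(N, -8))) = 119 + 125*((-12 + (-20 - 5))*(70 + (1/2)*8/(-8))) = 119 + 125*((-12 - 25)*(70 + (1/2)*8*(-1/8))) = 119 + 125*(-37*(70 - 1/2)) = 119 + 125*(-37*139/2) = 119 + 125*(-5143/2) = 119 - 642875/2 = -642637/2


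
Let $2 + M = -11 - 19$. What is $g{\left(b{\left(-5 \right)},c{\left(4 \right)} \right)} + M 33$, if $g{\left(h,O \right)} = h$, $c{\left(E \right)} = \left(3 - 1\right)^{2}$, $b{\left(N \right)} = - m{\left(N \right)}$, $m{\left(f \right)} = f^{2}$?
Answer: $-1081$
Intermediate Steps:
$b{\left(N \right)} = - N^{2}$
$c{\left(E \right)} = 4$ ($c{\left(E \right)} = 2^{2} = 4$)
$M = -32$ ($M = -2 - 30 = -32$)
$g{\left(b{\left(-5 \right)},c{\left(4 \right)} \right)} + M 33 = - \left(-5\right)^{2} - 1056 = \left(-1\right) 25 - 1056 = -25 - 1056 = -1081$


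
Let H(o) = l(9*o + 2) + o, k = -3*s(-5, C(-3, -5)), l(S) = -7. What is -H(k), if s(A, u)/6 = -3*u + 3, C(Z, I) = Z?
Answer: 223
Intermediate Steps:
s(A, u) = 18 - 18*u (s(A, u) = 6*(-3*u + 3) = 6*(3 - 3*u) = 18 - 18*u)
k = -216 (k = -3*(18 - 18*(-3)) = -3*(18 + 54) = -3*72 = -216)
H(o) = -7 + o
-H(k) = -(-7 - 216) = -1*(-223) = 223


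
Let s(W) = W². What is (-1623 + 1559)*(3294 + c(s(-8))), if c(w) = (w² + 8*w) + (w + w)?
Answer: -513920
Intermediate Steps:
c(w) = w² + 10*w (c(w) = (w² + 8*w) + 2*w = w² + 10*w)
(-1623 + 1559)*(3294 + c(s(-8))) = (-1623 + 1559)*(3294 + (-8)²*(10 + (-8)²)) = -64*(3294 + 64*(10 + 64)) = -64*(3294 + 64*74) = -64*(3294 + 4736) = -64*8030 = -513920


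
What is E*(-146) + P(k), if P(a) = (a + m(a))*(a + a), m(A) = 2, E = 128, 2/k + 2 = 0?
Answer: -18690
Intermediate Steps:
k = -1 (k = 2/(-2 + 0) = 2/(-2) = 2*(-1/2) = -1)
P(a) = 2*a*(2 + a) (P(a) = (a + 2)*(a + a) = (2 + a)*(2*a) = 2*a*(2 + a))
E*(-146) + P(k) = 128*(-146) + 2*(-1)*(2 - 1) = -18688 + 2*(-1)*1 = -18688 - 2 = -18690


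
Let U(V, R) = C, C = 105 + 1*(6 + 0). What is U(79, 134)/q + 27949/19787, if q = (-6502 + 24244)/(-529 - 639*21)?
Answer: -5023152713/58510159 ≈ -85.851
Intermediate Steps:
q = -8871/6974 (q = 17742/(-529 - 13419) = 17742/(-13948) = 17742*(-1/13948) = -8871/6974 ≈ -1.2720)
C = 111 (C = 105 + 1*6 = 105 + 6 = 111)
U(V, R) = 111
U(79, 134)/q + 27949/19787 = 111/(-8871/6974) + 27949/19787 = 111*(-6974/8871) + 27949*(1/19787) = -258038/2957 + 27949/19787 = -5023152713/58510159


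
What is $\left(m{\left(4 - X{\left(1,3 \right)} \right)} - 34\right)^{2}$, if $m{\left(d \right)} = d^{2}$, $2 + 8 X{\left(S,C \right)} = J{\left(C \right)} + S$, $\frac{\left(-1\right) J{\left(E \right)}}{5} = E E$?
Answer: $\frac{954529}{256} \approx 3728.6$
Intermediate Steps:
$J{\left(E \right)} = - 5 E^{2}$ ($J{\left(E \right)} = - 5 E E = - 5 E^{2}$)
$X{\left(S,C \right)} = - \frac{1}{4} - \frac{5 C^{2}}{8} + \frac{S}{8}$ ($X{\left(S,C \right)} = - \frac{1}{4} + \frac{- 5 C^{2} + S}{8} = - \frac{1}{4} + \frac{S - 5 C^{2}}{8} = - \frac{1}{4} - \left(- \frac{S}{8} + \frac{5 C^{2}}{8}\right) = - \frac{1}{4} - \frac{5 C^{2}}{8} + \frac{S}{8}$)
$\left(m{\left(4 - X{\left(1,3 \right)} \right)} - 34\right)^{2} = \left(\left(4 - \left(- \frac{1}{4} - \frac{5 \cdot 3^{2}}{8} + \frac{1}{8} \cdot 1\right)\right)^{2} - 34\right)^{2} = \left(\left(4 - \left(- \frac{1}{4} - \frac{45}{8} + \frac{1}{8}\right)\right)^{2} - 34\right)^{2} = \left(\left(4 - - \frac{23}{4}\right)^{2} - 34\right)^{2} = \left(\left(4 + \frac{23}{4}\right)^{2} - 34\right)^{2} = \left(\left(\frac{39}{4}\right)^{2} - 34\right)^{2} = \left(\frac{1521}{16} - 34\right)^{2} = \left(\frac{977}{16}\right)^{2} = \frac{954529}{256}$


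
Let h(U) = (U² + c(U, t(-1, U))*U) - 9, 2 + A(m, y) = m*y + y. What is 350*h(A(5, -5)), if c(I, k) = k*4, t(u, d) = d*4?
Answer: 6089650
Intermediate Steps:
t(u, d) = 4*d
c(I, k) = 4*k
A(m, y) = -2 + y + m*y (A(m, y) = -2 + (m*y + y) = -2 + (y + m*y) = -2 + y + m*y)
h(U) = -9 + 17*U² (h(U) = (U² + (4*(4*U))*U) - 9 = (U² + (16*U)*U) - 9 = (U² + 16*U²) - 9 = 17*U² - 9 = -9 + 17*U²)
350*h(A(5, -5)) = 350*(-9 + 17*(-2 - 5 + 5*(-5))²) = 350*(-9 + 17*(-2 - 5 - 25)²) = 350*(-9 + 17*(-32)²) = 350*(-9 + 17*1024) = 350*(-9 + 17408) = 350*17399 = 6089650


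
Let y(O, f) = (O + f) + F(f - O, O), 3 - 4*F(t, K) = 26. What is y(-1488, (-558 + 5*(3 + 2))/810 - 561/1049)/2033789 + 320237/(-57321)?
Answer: -40997868504676687/7337470884790860 ≈ -5.5875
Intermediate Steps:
F(t, K) = -23/4 (F(t, K) = ¾ - ¼*26 = ¾ - 13/2 = -23/4)
y(O, f) = -23/4 + O + f (y(O, f) = (O + f) - 23/4 = -23/4 + O + f)
y(-1488, (-558 + 5*(3 + 2))/810 - 561/1049)/2033789 + 320237/(-57321) = (-23/4 - 1488 + ((-558 + 5*(3 + 2))/810 - 561/1049))/2033789 + 320237/(-57321) = (-23/4 - 1488 + ((-558 + 5*5)*(1/810) - 561*1/1049))*(1/2033789) + 320237*(-1/57321) = (-23/4 - 1488 + ((-558 + 25)*(1/810) - 561/1049))*(1/2033789) - 320237/57321 = (-23/4 - 1488 + (-533*1/810 - 561/1049))*(1/2033789) - 320237/57321 = (-23/4 - 1488 + (-533/810 - 561/1049))*(1/2033789) - 320237/57321 = (-23/4 - 1488 - 1013527/849690)*(1/2033789) - 320237/57321 = -2540475929/1699380*1/2033789 - 320237/57321 = -2540475929/3456180350820 - 320237/57321 = -40997868504676687/7337470884790860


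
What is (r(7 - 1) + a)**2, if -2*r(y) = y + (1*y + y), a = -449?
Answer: 209764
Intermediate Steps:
r(y) = -3*y/2 (r(y) = -(y + (1*y + y))/2 = -(y + (y + y))/2 = -(y + 2*y)/2 = -3*y/2)
(r(7 - 1) + a)**2 = (-3*(7 - 1)/2 - 449)**2 = (-3/2*6 - 449)**2 = (-9 - 449)**2 = (-458)**2 = 209764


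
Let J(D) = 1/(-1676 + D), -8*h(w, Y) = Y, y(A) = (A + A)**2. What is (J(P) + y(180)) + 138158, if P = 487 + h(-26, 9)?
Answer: 2549323910/9521 ≈ 2.6776e+5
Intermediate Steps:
y(A) = 4*A**2 (y(A) = (2*A)**2 = 4*A**2)
h(w, Y) = -Y/8
P = 3887/8 (P = 487 - 1/8*9 = 487 - 9/8 = 3887/8 ≈ 485.88)
(J(P) + y(180)) + 138158 = (1/(-1676 + 3887/8) + 4*180**2) + 138158 = (1/(-9521/8) + 4*32400) + 138158 = (-8/9521 + 129600) + 138158 = 1233921592/9521 + 138158 = 2549323910/9521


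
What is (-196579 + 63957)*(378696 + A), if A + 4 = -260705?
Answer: -15647671914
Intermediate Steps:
A = -260709 (A = -4 - 260705 = -260709)
(-196579 + 63957)*(378696 + A) = (-196579 + 63957)*(378696 - 260709) = -132622*117987 = -15647671914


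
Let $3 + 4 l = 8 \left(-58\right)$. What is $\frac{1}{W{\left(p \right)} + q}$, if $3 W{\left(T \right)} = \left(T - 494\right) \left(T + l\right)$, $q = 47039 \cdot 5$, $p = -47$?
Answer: $\frac{12}{3176695} \approx 3.7775 \cdot 10^{-6}$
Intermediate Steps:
$l = - \frac{467}{4}$ ($l = - \frac{3}{4} + \frac{8 \left(-58\right)}{4} = - \frac{3}{4} + \frac{1}{4} \left(-464\right) = - \frac{3}{4} - 116 = - \frac{467}{4} \approx -116.75$)
$q = 235195$
$W{\left(T \right)} = \frac{\left(-494 + T\right) \left(- \frac{467}{4} + T\right)}{3}$ ($W{\left(T \right)} = \frac{\left(T - 494\right) \left(T - \frac{467}{4}\right)}{3} = \frac{\left(-494 + T\right) \left(- \frac{467}{4} + T\right)}{3}$)
$\frac{1}{W{\left(p \right)} + q} = \frac{1}{\left(\frac{115349}{6} - - \frac{114821}{12} + \frac{\left(-47\right)^{2}}{3}\right) + 235195} = \frac{1}{\left(\frac{115349}{6} + \frac{114821}{12} + \frac{1}{3} \cdot 2209\right) + 235195} = \frac{1}{\left(\frac{115349}{6} + \frac{114821}{12} + \frac{2209}{3}\right) + 235195} = \frac{1}{\frac{354355}{12} + 235195} = \frac{1}{\frac{3176695}{12}} = \frac{12}{3176695}$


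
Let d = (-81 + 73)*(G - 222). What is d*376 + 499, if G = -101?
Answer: 972083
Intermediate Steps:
d = 2584 (d = (-81 + 73)*(-101 - 222) = -8*(-323) = 2584)
d*376 + 499 = 2584*376 + 499 = 971584 + 499 = 972083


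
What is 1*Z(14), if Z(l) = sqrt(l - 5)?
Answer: 3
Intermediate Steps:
Z(l) = sqrt(-5 + l)
1*Z(14) = 1*sqrt(-5 + 14) = 1*sqrt(9) = 1*3 = 3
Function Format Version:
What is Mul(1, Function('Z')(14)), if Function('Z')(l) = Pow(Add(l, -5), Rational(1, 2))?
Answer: 3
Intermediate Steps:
Function('Z')(l) = Pow(Add(-5, l), Rational(1, 2))
Mul(1, Function('Z')(14)) = Mul(1, Pow(Add(-5, 14), Rational(1, 2))) = Mul(1, Pow(9, Rational(1, 2))) = Mul(1, 3) = 3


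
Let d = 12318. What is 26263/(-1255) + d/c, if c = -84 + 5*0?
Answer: -2944197/17570 ≈ -167.57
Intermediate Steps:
c = -84 (c = -84 + 0 = -84)
26263/(-1255) + d/c = 26263/(-1255) + 12318/(-84) = 26263*(-1/1255) + 12318*(-1/84) = -26263/1255 - 2053/14 = -2944197/17570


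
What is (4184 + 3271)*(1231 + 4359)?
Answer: 41673450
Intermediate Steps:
(4184 + 3271)*(1231 + 4359) = 7455*5590 = 41673450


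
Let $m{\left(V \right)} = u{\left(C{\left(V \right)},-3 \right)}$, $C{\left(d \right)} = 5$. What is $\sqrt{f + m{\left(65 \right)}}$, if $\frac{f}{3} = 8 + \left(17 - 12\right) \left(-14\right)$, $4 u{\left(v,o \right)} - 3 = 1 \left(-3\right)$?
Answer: $i \sqrt{186} \approx 13.638 i$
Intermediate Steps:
$u{\left(v,o \right)} = 0$ ($u{\left(v,o \right)} = \frac{3}{4} + \frac{1 \left(-3\right)}{4} = \frac{3}{4} + \frac{1}{4} \left(-3\right) = \frac{3}{4} - \frac{3}{4} = 0$)
$m{\left(V \right)} = 0$
$f = -186$ ($f = 3 \left(8 + \left(17 - 12\right) \left(-14\right)\right) = 3 \left(8 + 5 \left(-14\right)\right) = 3 \left(8 - 70\right) = 3 \left(-62\right) = -186$)
$\sqrt{f + m{\left(65 \right)}} = \sqrt{-186 + 0} = \sqrt{-186} = i \sqrt{186}$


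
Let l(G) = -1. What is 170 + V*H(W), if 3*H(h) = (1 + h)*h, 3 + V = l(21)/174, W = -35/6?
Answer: 91855/648 ≈ 141.75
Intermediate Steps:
W = -35/6 ≈ -5.8333
V = -523/174 (V = -3 - 1/174 = -523/174 ≈ -3.0057)
H(h) = h*(1 + h)/3 (H(h) = ((1 + h)*h)/3 = (h*(1 + h))/3 = h*(1 + h)/3)
170 + V*H(W) = 170 - 523*(-35)*(1 - 35/6)/(522*6) = 170 - 523*(-35)*(-29)/(522*6*6) = 170 - 523/174*1015/108 = 170 - 18305/648 = 91855/648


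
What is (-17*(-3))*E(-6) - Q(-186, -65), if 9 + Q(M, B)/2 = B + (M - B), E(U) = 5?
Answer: 645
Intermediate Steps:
Q(M, B) = -18 + 2*M (Q(M, B) = -18 + 2*(B + (M - B)) = -18 + 2*M)
(-17*(-3))*E(-6) - Q(-186, -65) = -17*(-3)*5 - (-18 + 2*(-186)) = 51*5 - (-18 - 372) = 255 - 1*(-390) = 255 + 390 = 645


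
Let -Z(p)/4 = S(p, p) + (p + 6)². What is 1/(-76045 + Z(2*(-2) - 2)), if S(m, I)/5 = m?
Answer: -1/75925 ≈ -1.3171e-5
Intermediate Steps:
S(m, I) = 5*m
Z(p) = -20*p - 4*(6 + p)² (Z(p) = -4*(5*p + (p + 6)²) = -4*(5*p + (6 + p)²) = -4*((6 + p)² + 5*p) = -20*p - 4*(6 + p)²)
1/(-76045 + Z(2*(-2) - 2)) = 1/(-76045 + (-20*(2*(-2) - 2) - 4*(6 + (2*(-2) - 2))²)) = 1/(-76045 + (-20*(-4 - 2) - 4*(6 + (-4 - 2))²)) = 1/(-76045 + (-20*(-6) - 4*(6 - 6)²)) = 1/(-76045 + (120 - 4*0²)) = 1/(-76045 + (120 - 4*0)) = 1/(-76045 + (120 + 0)) = 1/(-76045 + 120) = 1/(-75925) = -1/75925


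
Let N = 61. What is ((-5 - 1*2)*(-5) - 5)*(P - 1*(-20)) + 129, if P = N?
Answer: 2559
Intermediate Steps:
P = 61
((-5 - 1*2)*(-5) - 5)*(P - 1*(-20)) + 129 = ((-5 - 1*2)*(-5) - 5)*(61 - 1*(-20)) + 129 = ((-5 - 2)*(-5) - 5)*(61 + 20) + 129 = (-7*(-5) - 5)*81 + 129 = (35 - 5)*81 + 129 = 30*81 + 129 = 2430 + 129 = 2559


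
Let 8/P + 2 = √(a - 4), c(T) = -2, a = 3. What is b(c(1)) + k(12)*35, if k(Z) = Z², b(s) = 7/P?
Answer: 20153/4 + 7*I/8 ≈ 5038.3 + 0.875*I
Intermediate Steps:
P = 8*(-2 - I)/5 (P = 8/(-2 + √(3 - 4)) = 8/(-2 + √(-1)) = 8/(-2 + I) = 8*((-2 - I)/5) = 8*(-2 - I)/5 ≈ -3.2 - 1.6*I)
b(s) = 35*(-16/5 + 8*I/5)/64 (b(s) = 7/(-16/5 - 8*I/5) = 7*(5*(-16/5 + 8*I/5)/64) = 35*(-16/5 + 8*I/5)/64)
b(c(1)) + k(12)*35 = (-7/4 + 7*I/8) + 12²*35 = (-7/4 + 7*I/8) + 144*35 = (-7/4 + 7*I/8) + 5040 = 20153/4 + 7*I/8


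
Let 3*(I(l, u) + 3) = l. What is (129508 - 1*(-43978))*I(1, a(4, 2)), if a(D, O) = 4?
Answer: -1387888/3 ≈ -4.6263e+5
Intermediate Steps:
I(l, u) = -3 + l/3
(129508 - 1*(-43978))*I(1, a(4, 2)) = (129508 - 1*(-43978))*(-3 + (⅓)*1) = (129508 + 43978)*(-3 + ⅓) = 173486*(-8/3) = -1387888/3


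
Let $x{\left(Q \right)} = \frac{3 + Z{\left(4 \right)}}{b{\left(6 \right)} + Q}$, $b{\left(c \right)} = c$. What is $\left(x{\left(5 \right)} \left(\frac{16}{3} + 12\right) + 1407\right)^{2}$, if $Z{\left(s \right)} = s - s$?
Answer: $\frac{241149841}{121} \approx 1.993 \cdot 10^{6}$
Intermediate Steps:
$Z{\left(s \right)} = 0$
$x{\left(Q \right)} = \frac{3}{6 + Q}$ ($x{\left(Q \right)} = \frac{3 + 0}{6 + Q} = \frac{3}{6 + Q}$)
$\left(x{\left(5 \right)} \left(\frac{16}{3} + 12\right) + 1407\right)^{2} = \left(\frac{3}{6 + 5} \left(\frac{16}{3} + 12\right) + 1407\right)^{2} = \left(\frac{3}{11} \left(16 \cdot \frac{1}{3} + 12\right) + 1407\right)^{2} = \left(3 \cdot \frac{1}{11} \left(\frac{16}{3} + 12\right) + 1407\right)^{2} = \left(\frac{3}{11} \cdot \frac{52}{3} + 1407\right)^{2} = \left(\frac{52}{11} + 1407\right)^{2} = \left(\frac{15529}{11}\right)^{2} = \frac{241149841}{121}$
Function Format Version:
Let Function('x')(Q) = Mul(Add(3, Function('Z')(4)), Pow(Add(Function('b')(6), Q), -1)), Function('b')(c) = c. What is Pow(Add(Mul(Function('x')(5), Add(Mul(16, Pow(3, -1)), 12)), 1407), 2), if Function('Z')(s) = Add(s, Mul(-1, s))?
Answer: Rational(241149841, 121) ≈ 1.9930e+6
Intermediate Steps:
Function('Z')(s) = 0
Function('x')(Q) = Mul(3, Pow(Add(6, Q), -1)) (Function('x')(Q) = Mul(Add(3, 0), Pow(Add(6, Q), -1)) = Mul(3, Pow(Add(6, Q), -1)))
Pow(Add(Mul(Function('x')(5), Add(Mul(16, Pow(3, -1)), 12)), 1407), 2) = Pow(Add(Mul(Mul(3, Pow(Add(6, 5), -1)), Add(Mul(16, Pow(3, -1)), 12)), 1407), 2) = Pow(Add(Mul(Mul(3, Pow(11, -1)), Add(Mul(16, Rational(1, 3)), 12)), 1407), 2) = Pow(Add(Mul(Mul(3, Rational(1, 11)), Add(Rational(16, 3), 12)), 1407), 2) = Pow(Add(Mul(Rational(3, 11), Rational(52, 3)), 1407), 2) = Pow(Add(Rational(52, 11), 1407), 2) = Pow(Rational(15529, 11), 2) = Rational(241149841, 121)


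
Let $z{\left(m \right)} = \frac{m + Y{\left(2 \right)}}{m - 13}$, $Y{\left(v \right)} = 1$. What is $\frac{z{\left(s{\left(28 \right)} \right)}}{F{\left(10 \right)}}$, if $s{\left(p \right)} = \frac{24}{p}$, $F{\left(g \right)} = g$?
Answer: $- \frac{13}{850} \approx -0.015294$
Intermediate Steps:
$z{\left(m \right)} = \frac{1 + m}{-13 + m}$ ($z{\left(m \right)} = \frac{m + 1}{m - 13} = \frac{1 + m}{-13 + m}$)
$\frac{z{\left(s{\left(28 \right)} \right)}}{F{\left(10 \right)}} = \frac{\frac{1}{-13 + \frac{24}{28}} \left(1 + \frac{24}{28}\right)}{10} = \frac{1 + 24 \cdot \frac{1}{28}}{-13 + 24 \cdot \frac{1}{28}} \cdot \frac{1}{10} = \frac{1 + \frac{6}{7}}{-13 + \frac{6}{7}} \cdot \frac{1}{10} = \frac{1}{- \frac{85}{7}} \cdot \frac{13}{7} \cdot \frac{1}{10} = \left(- \frac{7}{85}\right) \frac{13}{7} \cdot \frac{1}{10} = \left(- \frac{13}{85}\right) \frac{1}{10} = - \frac{13}{850}$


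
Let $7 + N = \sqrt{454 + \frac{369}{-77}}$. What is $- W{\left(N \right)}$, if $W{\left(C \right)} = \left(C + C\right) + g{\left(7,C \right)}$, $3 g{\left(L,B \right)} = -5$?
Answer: $\frac{47}{3} - \frac{2 \sqrt{2663353}}{77} \approx -26.722$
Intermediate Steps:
$g{\left(L,B \right)} = - \frac{5}{3}$ ($g{\left(L,B \right)} = \frac{1}{3} \left(-5\right) = - \frac{5}{3}$)
$N = -7 + \frac{\sqrt{2663353}}{77}$ ($N = -7 + \sqrt{454 + \frac{369}{-77}} = -7 + \sqrt{454 + 369 \left(- \frac{1}{77}\right)} = -7 + \sqrt{454 - \frac{369}{77}} = -7 + \sqrt{\frac{34589}{77}} = -7 + \frac{\sqrt{2663353}}{77} \approx 14.195$)
$W{\left(C \right)} = - \frac{5}{3} + 2 C$ ($W{\left(C \right)} = \left(C + C\right) - \frac{5}{3} = 2 C - \frac{5}{3} = - \frac{5}{3} + 2 C$)
$- W{\left(N \right)} = - (- \frac{5}{3} + 2 \left(-7 + \frac{\sqrt{2663353}}{77}\right)) = - (- \frac{5}{3} - \left(14 - \frac{2 \sqrt{2663353}}{77}\right)) = - (- \frac{47}{3} + \frac{2 \sqrt{2663353}}{77}) = \frac{47}{3} - \frac{2 \sqrt{2663353}}{77}$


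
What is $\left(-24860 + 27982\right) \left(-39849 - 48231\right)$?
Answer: $-274985760$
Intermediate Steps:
$\left(-24860 + 27982\right) \left(-39849 - 48231\right) = 3122 \left(-88080\right) = -274985760$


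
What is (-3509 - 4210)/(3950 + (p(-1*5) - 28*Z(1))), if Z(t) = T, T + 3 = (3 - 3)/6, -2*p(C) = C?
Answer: -5146/2691 ≈ -1.9123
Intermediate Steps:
p(C) = -C/2
T = -3 (T = -3 + (3 - 3)/6 = -3 + 0*(⅙) = -3 + 0 = -3)
Z(t) = -3
(-3509 - 4210)/(3950 + (p(-1*5) - 28*Z(1))) = (-3509 - 4210)/(3950 + (-(-1)*5/2 - 28*(-3))) = -7719/(3950 + (-½*(-5) + 84)) = -7719/(3950 + (5/2 + 84)) = -7719/(3950 + 173/2) = -7719/8073/2 = -7719*2/8073 = -5146/2691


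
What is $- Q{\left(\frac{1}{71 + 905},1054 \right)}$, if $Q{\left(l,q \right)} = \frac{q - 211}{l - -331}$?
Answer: $- \frac{822768}{323057} \approx -2.5468$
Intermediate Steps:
$Q{\left(l,q \right)} = \frac{-211 + q}{331 + l}$ ($Q{\left(l,q \right)} = \frac{-211 + q}{l + 331} = \frac{-211 + q}{331 + l}$)
$- Q{\left(\frac{1}{71 + 905},1054 \right)} = - \frac{-211 + 1054}{331 + \frac{1}{71 + 905}} = - \frac{843}{331 + \frac{1}{976}} = - \frac{843}{\frac{323057}{976}} = - \frac{976 \cdot 843}{323057} = \left(-1\right) \frac{822768}{323057} = - \frac{822768}{323057}$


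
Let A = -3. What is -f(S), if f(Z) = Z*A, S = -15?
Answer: -45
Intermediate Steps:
f(Z) = -3*Z (f(Z) = Z*(-3) = -3*Z)
-f(S) = -(-3)*(-15) = -1*45 = -45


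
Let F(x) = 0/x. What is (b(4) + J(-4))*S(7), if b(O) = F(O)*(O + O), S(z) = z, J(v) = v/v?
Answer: 7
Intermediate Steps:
F(x) = 0
J(v) = 1
b(O) = 0 (b(O) = 0*(O + O) = 0*(2*O) = 0)
(b(4) + J(-4))*S(7) = (0 + 1)*7 = 1*7 = 7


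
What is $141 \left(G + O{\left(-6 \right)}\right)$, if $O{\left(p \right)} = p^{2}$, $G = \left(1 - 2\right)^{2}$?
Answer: $5217$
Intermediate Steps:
$G = 1$ ($G = \left(-1\right)^{2} = 1$)
$141 \left(G + O{\left(-6 \right)}\right) = 141 \left(1 + \left(-6\right)^{2}\right) = 141 \left(1 + 36\right) = 141 \cdot 37 = 5217$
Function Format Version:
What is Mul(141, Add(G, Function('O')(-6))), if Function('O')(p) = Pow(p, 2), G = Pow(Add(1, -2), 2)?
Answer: 5217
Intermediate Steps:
G = 1 (G = Pow(-1, 2) = 1)
Mul(141, Add(G, Function('O')(-6))) = Mul(141, Add(1, Pow(-6, 2))) = Mul(141, Add(1, 36)) = Mul(141, 37) = 5217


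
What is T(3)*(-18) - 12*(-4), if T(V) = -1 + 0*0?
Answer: 66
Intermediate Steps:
T(V) = -1 (T(V) = -1 + 0 = -1)
T(3)*(-18) - 12*(-4) = -1*(-18) - 12*(-4) = 18 + 48 = 66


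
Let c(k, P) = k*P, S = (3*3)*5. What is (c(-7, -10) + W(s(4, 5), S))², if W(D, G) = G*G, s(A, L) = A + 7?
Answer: 4389025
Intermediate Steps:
s(A, L) = 7 + A
S = 45 (S = 9*5 = 45)
W(D, G) = G²
c(k, P) = P*k
(c(-7, -10) + W(s(4, 5), S))² = (-10*(-7) + 45²)² = (70 + 2025)² = 2095² = 4389025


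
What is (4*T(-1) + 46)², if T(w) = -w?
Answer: 2500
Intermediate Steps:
(4*T(-1) + 46)² = (4*(-1*(-1)) + 46)² = (4*1 + 46)² = (4 + 46)² = 50² = 2500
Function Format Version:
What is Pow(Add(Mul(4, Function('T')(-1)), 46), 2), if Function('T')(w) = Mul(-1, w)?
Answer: 2500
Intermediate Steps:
Pow(Add(Mul(4, Function('T')(-1)), 46), 2) = Pow(Add(Mul(4, Mul(-1, -1)), 46), 2) = Pow(Add(Mul(4, 1), 46), 2) = Pow(Add(4, 46), 2) = Pow(50, 2) = 2500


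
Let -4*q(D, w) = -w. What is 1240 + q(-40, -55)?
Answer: 4905/4 ≈ 1226.3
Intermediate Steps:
q(D, w) = w/4 (q(D, w) = -(-1)*w/4 = w/4)
1240 + q(-40, -55) = 1240 + (¼)*(-55) = 1240 - 55/4 = 4905/4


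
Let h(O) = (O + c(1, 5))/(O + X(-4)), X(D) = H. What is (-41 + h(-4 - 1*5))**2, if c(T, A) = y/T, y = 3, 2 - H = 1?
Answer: 25921/16 ≈ 1620.1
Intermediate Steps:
H = 1 (H = 2 - 1*1 = 2 - 1 = 1)
X(D) = 1
c(T, A) = 3/T
h(O) = (3 + O)/(1 + O) (h(O) = (O + 3/1)/(O + 1) = (O + 3*1)/(1 + O) = (O + 3)/(1 + O) = (3 + O)/(1 + O))
(-41 + h(-4 - 1*5))**2 = (-41 + (3 + (-4 - 1*5))/(1 + (-4 - 1*5)))**2 = (-41 + (3 + (-4 - 5))/(1 + (-4 - 5)))**2 = (-41 + (3 - 9)/(1 - 9))**2 = (-41 - 6/(-8))**2 = (-41 - 1/8*(-6))**2 = (-41 + 3/4)**2 = (-161/4)**2 = 25921/16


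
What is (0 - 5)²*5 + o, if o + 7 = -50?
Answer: 68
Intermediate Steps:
o = -57 (o = -7 - 50 = -57)
(0 - 5)²*5 + o = (0 - 5)²*5 - 57 = (-5)²*5 - 57 = 25*5 - 57 = 125 - 57 = 68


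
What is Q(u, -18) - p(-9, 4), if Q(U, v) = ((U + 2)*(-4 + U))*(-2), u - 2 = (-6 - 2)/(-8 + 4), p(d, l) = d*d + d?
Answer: -72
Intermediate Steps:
p(d, l) = d + d² (p(d, l) = d² + d = d + d²)
u = 4 (u = 2 + (-6 - 2)/(-8 + 4) = 2 - 8/(-4) = 2 - 8*(-¼) = 2 + 2 = 4)
Q(U, v) = -2*(-4 + U)*(2 + U) (Q(U, v) = ((2 + U)*(-4 + U))*(-2) = ((-4 + U)*(2 + U))*(-2) = -2*(-4 + U)*(2 + U))
Q(u, -18) - p(-9, 4) = (16 - 2*4² + 4*4) - (-9)*(1 - 9) = (16 - 2*16 + 16) - (-9)*(-8) = (16 - 32 + 16) - 1*72 = 0 - 72 = -72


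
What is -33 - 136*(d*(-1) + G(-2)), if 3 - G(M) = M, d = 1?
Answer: -577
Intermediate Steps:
G(M) = 3 - M
-33 - 136*(d*(-1) + G(-2)) = -33 - 136*(1*(-1) + (3 - 1*(-2))) = -33 - 136*(-1 + (3 + 2)) = -33 - 136*(-1 + 5) = -33 - 136*4 = -33 - 544 = -577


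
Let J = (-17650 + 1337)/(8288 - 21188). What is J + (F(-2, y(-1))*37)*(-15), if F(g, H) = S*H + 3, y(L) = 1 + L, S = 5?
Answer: -21462187/12900 ≈ -1663.7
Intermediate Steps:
F(g, H) = 3 + 5*H (F(g, H) = 5*H + 3 = 3 + 5*H)
J = 16313/12900 (J = -16313/(-12900) = -16313*(-1/12900) = 16313/12900 ≈ 1.2646)
J + (F(-2, y(-1))*37)*(-15) = 16313/12900 + ((3 + 5*(1 - 1))*37)*(-15) = 16313/12900 + ((3 + 5*0)*37)*(-15) = 16313/12900 + ((3 + 0)*37)*(-15) = 16313/12900 + (3*37)*(-15) = 16313/12900 + 111*(-15) = 16313/12900 - 1665 = -21462187/12900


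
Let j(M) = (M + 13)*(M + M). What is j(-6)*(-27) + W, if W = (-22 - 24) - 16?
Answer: 2206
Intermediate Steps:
j(M) = 2*M*(13 + M) (j(M) = (13 + M)*(2*M) = 2*M*(13 + M))
W = -62 (W = -46 - 16 = -62)
j(-6)*(-27) + W = (2*(-6)*(13 - 6))*(-27) - 62 = (2*(-6)*7)*(-27) - 62 = -84*(-27) - 62 = 2268 - 62 = 2206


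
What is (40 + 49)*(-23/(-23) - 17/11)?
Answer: -534/11 ≈ -48.545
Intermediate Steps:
(40 + 49)*(-23/(-23) - 17/11) = 89*(-23*(-1/23) - 17*1/11) = 89*(1 - 17/11) = 89*(-6/11) = -534/11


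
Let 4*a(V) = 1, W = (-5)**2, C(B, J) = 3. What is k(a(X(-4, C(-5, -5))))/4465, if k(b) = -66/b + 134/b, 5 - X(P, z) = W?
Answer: 272/4465 ≈ 0.060918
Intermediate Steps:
W = 25
X(P, z) = -20 (X(P, z) = 5 - 1*25 = 5 - 25 = -20)
a(V) = 1/4 (a(V) = (1/4)*1 = 1/4)
k(b) = 68/b
k(a(X(-4, C(-5, -5))))/4465 = (68/(1/4))/4465 = (68*4)*(1/4465) = 272*(1/4465) = 272/4465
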